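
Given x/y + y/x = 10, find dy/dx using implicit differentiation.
Differentiate the relation implicitly: treat y = y(x) and apply the chain rule, so every y-derivative picks up a y' = dy/dx factor.

With everything moved to the left-hand side, differentiate term by term:
  d/dx[x/y] = -x·y'/y^2 + 1/y
  d/dx[y/x] = y'/x - y/x^2
  d/dx[-10] = 0

Separating the contributions that come from x directly and those that come through y:
  without y':      1/y - y/x^2
  multiplying y':  -x/y^2 + 1/x

so (1/y - y/x^2) + (-x/y^2 + 1/x)·y' = 0, and therefore
  dy/dx = -(1/y - y/x^2)/(-x/y^2 + 1/x)
        = -((x - y)(x + y)/(x^2y))/(-(x - y)(x + y)/(xy^2)) = y/x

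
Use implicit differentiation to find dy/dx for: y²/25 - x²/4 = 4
Differentiate both sides with respect to x, treating y as y(x). By the chain rule, any term containing y contributes a factor of y' = dy/dx when we differentiate it.

Move every term to one side and write the relation as F(x, y) = 0. Term by term,
  d/dx[-x^2/4] = -x/2
  d/dx[y^2/25] = 2y·y'/25
  d/dx[-4] = 0

The pieces without y' make up ∂F/∂x and the coefficient of y' is ∂F/∂y:
  ∂F/∂x = -x/2,
  ∂F/∂y = 2y/25.

Since d/dx[F] = ∂F/∂x + (∂F/∂y)·y' = 0, solve for y':
  (∂F/∂y)·y' = -∂F/∂x
  dy/dx = -(∂F/∂x)/(∂F/∂y) = -(-x/2)/(2y/25) = 25x/(4y)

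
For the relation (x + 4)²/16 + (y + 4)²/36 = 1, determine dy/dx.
Apply d/dx to both sides, remembering that y depends on x. Each occurrence of y therefore brings in a y' = dy/dx via the chain rule.

With F(x, y) equal to the left-hand side minus the right, differentiate F term by term:
  d/dx[(x + 4)^2/16] = x/8 + 1/2
  d/dx[(y + 4)^2/36] = y'(y + 4)/18
  d/dx[-1] = 0
Adding these up, d/dx[F] = 0 becomes
  (x/8 + 1/2) + (y/18 + 2/9)·y' = 0,
so isolating y',
  dy/dx = -(x/8 + 1/2)/(y/18 + 2/9)
        = -((x + 4)/8)/((y + 4)/18) = 9(-x - 4)/(4(y + 4))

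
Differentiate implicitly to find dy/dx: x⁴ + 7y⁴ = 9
Differentiate both sides with respect to x, treating y as y(x). By the chain rule, any term containing y contributes a factor of y' = dy/dx when we differentiate it.

Move every term to one side and write the relation as F(x, y) = 0. Term by term,
  d/dx[x^4] = 4x^3
  d/dx[7y^4] = 28y^3·y'
  d/dx[-9] = 0

The pieces without y' make up ∂F/∂x and the coefficient of y' is ∂F/∂y:
  ∂F/∂x = 4x^3,
  ∂F/∂y = 28y^3.

Since d/dx[F] = ∂F/∂x + (∂F/∂y)·y' = 0, solve for y':
  (∂F/∂y)·y' = -∂F/∂x
  dy/dx = -(∂F/∂x)/(∂F/∂y) = -(4x^3)/(28y^3) = -x^3/(7y^3)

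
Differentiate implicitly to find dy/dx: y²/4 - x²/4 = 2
Differentiate both sides with respect to x, treating y as y(x). By the chain rule, any term containing y contributes a factor of y' = dy/dx when we differentiate it.

Move every term to one side and write the relation as F(x, y) = 0. Term by term,
  d/dx[-x^2/4] = -x/2
  d/dx[y^2/4] = y·y'/2
  d/dx[-2] = 0

The pieces without y' make up ∂F/∂x and the coefficient of y' is ∂F/∂y:
  ∂F/∂x = -x/2,
  ∂F/∂y = y/2.

Since d/dx[F] = ∂F/∂x + (∂F/∂y)·y' = 0, solve for y':
  (∂F/∂y)·y' = -∂F/∂x
  dy/dx = -(∂F/∂x)/(∂F/∂y) = -(-x/2)/(y/2) = x/y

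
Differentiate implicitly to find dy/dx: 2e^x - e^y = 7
Differentiate the relation implicitly: treat y = y(x) and apply the chain rule, so every y-derivative picks up a y' = dy/dx factor.

With everything moved to the left-hand side, differentiate term by term:
  d/dx[2e^(x)] = 2e^(x)
  d/dx[-e^(y)] = -y'·e^(y)
  d/dx[-7] = 0

Separating the contributions that come from x directly and those that come through y:
  without y':      2e^(x)
  multiplying y':  -e^(y)

so (2e^(x)) + (-e^(y))·y' = 0, and therefore
  dy/dx = -(2e^(x))/(-e^(y)) = 2e^(x - y)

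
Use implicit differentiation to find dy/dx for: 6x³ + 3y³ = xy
Differentiate the relation implicitly: treat y = y(x) and apply the chain rule, so every y-derivative picks up a y' = dy/dx factor.

With everything moved to the left-hand side, differentiate term by term:
  d/dx[6x^3] = 18x^2
  d/dx[-xy] = -x·y' - y
  d/dx[3y^3] = 9y^2·y'

Separating the contributions that come from x directly and those that come through y:
  without y':      18x^2 - y
  multiplying y':  -x + 9y^2

so (18x^2 - y) + (-x + 9y^2)·y' = 0, and therefore
  dy/dx = -(18x^2 - y)/(-x + 9y^2) = (18x^2 - y)/(x - 9y^2)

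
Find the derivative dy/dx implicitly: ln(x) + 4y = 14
Take d/dx of both sides. Since y is implicitly a function of x, the chain rule attaches a y' = dy/dx factor whenever we differentiate through y.

Set F(x, y) = (left side) − (right side), so the curve is F = 0. Differentiating each term of F:
  d/dx[4y] = 4·y'
  d/dx[ln(x)] = 1/x
  d/dx[-14] = 0

Collecting, the y'-free part is the partial derivative in x and the y' coefficient is the partial derivative in y:
  ∂F/∂x = 1/x
  ∂F/∂y = 4

so d/dx[F(x, y(x))] = ∂F/∂x + (∂F/∂y)·y' = 0. Rearranging,
  dy/dx = -(∂F/∂x)/(∂F/∂y) = -(1/x)/(4) = -1/(4x)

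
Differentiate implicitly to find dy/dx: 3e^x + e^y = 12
Take d/dx of both sides. Since y is implicitly a function of x, the chain rule attaches a y' = dy/dx factor whenever we differentiate through y.

Set F(x, y) = (left side) − (right side), so the curve is F = 0. Differentiating each term of F:
  d/dx[3e^(x)] = 3e^(x)
  d/dx[e^(y)] = y'·e^(y)
  d/dx[-12] = 0

Collecting, the y'-free part is the partial derivative in x and the y' coefficient is the partial derivative in y:
  ∂F/∂x = 3e^(x)
  ∂F/∂y = e^(y)

so d/dx[F(x, y(x))] = ∂F/∂x + (∂F/∂y)·y' = 0. Rearranging,
  dy/dx = -(∂F/∂x)/(∂F/∂y) = -(3e^(x))/(e^(y)) = -3e^(x - y)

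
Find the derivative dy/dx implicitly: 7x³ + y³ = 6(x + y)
Differentiate the relation implicitly: treat y = y(x) and apply the chain rule, so every y-derivative picks up a y' = dy/dx factor.

With everything moved to the left-hand side, differentiate term by term:
  d/dx[7x^3] = 21x^2
  d/dx[-6x] = -6
  d/dx[y^3] = 3y^2·y'
  d/dx[-6y] = -6·y'

Separating the contributions that come from x directly and those that come through y:
  without y':      21x^2 - 6
  multiplying y':  3y^2 - 6

so (21x^2 - 6) + (3y^2 - 6)·y' = 0, and therefore
  dy/dx = -(21x^2 - 6)/(3y^2 - 6) = (2 - 7x^2)/(y^2 - 2)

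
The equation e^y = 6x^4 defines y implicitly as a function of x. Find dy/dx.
Differentiate the relation implicitly: treat y = y(x) and apply the chain rule, so every y-derivative picks up a y' = dy/dx factor.

With everything moved to the left-hand side, differentiate term by term:
  d/dx[-6x^4] = -24x^3
  d/dx[e^(y)] = y'·e^(y)

Separating the contributions that come from x directly and those that come through y:
  without y':      -24x^3
  multiplying y':  e^(y)

so (-24x^3) + (e^(y))·y' = 0, and therefore
  dy/dx = -(-24x^3)/(e^(y)) = 24x^3e^(-y)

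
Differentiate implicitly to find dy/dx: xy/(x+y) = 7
Differentiate both sides with respect to x, treating y as y(x). By the chain rule, any term containing y contributes a factor of y' = dy/dx when we differentiate it.

Move every term to one side and write the relation as F(x, y) = 0. Term by term,
  d/dx[xy/(x + y)] = xy(-y' - 1)/(x + y)^2 + x·y'/(x + y) + y/(x + y)
  d/dx[-7] = 0

The pieces without y' make up ∂F/∂x and the coefficient of y' is ∂F/∂y:
  ∂F/∂x = -xy/(x + y)^2 + y/(x + y),
  ∂F/∂y = -xy/(x + y)^2 + x/(x + y).

Since d/dx[F] = ∂F/∂x + (∂F/∂y)·y' = 0, solve for y':
  (∂F/∂y)·y' = -∂F/∂x
  dy/dx = -(∂F/∂x)/(∂F/∂y) = -(-xy/(x + y)^2 + y/(x + y))/(-xy/(x + y)^2 + x/(x + y))
        = -(y^2/(x + y)^2)/(x^2/(x + y)^2) = -y^2/x^2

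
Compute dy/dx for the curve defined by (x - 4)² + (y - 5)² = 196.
Apply d/dx to both sides, remembering that y depends on x. Each occurrence of y therefore brings in a y' = dy/dx via the chain rule.

With F(x, y) equal to the left-hand side minus the right, differentiate F term by term:
  d/dx[(x - 4)^2] = 2x - 8
  d/dx[(y - 5)^2] = 2·y'(y - 5)
  d/dx[-196] = 0
Adding these up, d/dx[F] = 0 becomes
  (2x - 8) + (2y - 10)·y' = 0,
so isolating y',
  dy/dx = -(2x - 8)/(2y - 10) = (4 - x)/(y - 5)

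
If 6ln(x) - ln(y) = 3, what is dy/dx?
Differentiate the relation implicitly: treat y = y(x) and apply the chain rule, so every y-derivative picks up a y' = dy/dx factor.

With everything moved to the left-hand side, differentiate term by term:
  d/dx[6ln(x)] = 6/x
  d/dx[-ln(y)] = -y'/y
  d/dx[-3] = 0

Separating the contributions that come from x directly and those that come through y:
  without y':      6/x
  multiplying y':  -1/y

so (6/x) + (-1/y)·y' = 0, and therefore
  dy/dx = -(6/x)/(-1/y) = 6y/x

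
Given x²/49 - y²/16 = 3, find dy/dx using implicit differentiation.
Apply d/dx to both sides, remembering that y depends on x. Each occurrence of y therefore brings in a y' = dy/dx via the chain rule.

With F(x, y) equal to the left-hand side minus the right, differentiate F term by term:
  d/dx[x^2/49] = 2x/49
  d/dx[-y^2/16] = -y·y'/8
  d/dx[-3] = 0
Adding these up, d/dx[F] = 0 becomes
  (2x/49) + (-y/8)·y' = 0,
so isolating y',
  dy/dx = -(2x/49)/(-y/8) = 16x/(49y)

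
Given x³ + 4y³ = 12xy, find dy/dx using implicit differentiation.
Apply d/dx to both sides, remembering that y depends on x. Each occurrence of y therefore brings in a y' = dy/dx via the chain rule.

With F(x, y) equal to the left-hand side minus the right, differentiate F term by term:
  d/dx[x^3] = 3x^2
  d/dx[-12xy] = -12x·y' - 12y
  d/dx[4y^3] = 12y^2·y'
Adding these up, d/dx[F] = 0 becomes
  (3x^2 - 12y) + (-12x + 12y^2)·y' = 0,
so isolating y',
  dy/dx = -(3x^2 - 12y)/(-12x + 12y^2) = (x^2/4 - y)/(x - y^2)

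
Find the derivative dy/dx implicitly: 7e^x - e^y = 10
Apply d/dx to both sides, remembering that y depends on x. Each occurrence of y therefore brings in a y' = dy/dx via the chain rule.

With F(x, y) equal to the left-hand side minus the right, differentiate F term by term:
  d/dx[7e^(x)] = 7e^(x)
  d/dx[-e^(y)] = -y'·e^(y)
  d/dx[-10] = 0
Adding these up, d/dx[F] = 0 becomes
  (7e^(x)) + (-e^(y))·y' = 0,
so isolating y',
  dy/dx = -(7e^(x))/(-e^(y)) = 7e^(x - y)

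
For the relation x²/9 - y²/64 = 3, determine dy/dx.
Differentiate both sides with respect to x, treating y as y(x). By the chain rule, any term containing y contributes a factor of y' = dy/dx when we differentiate it.

Move every term to one side and write the relation as F(x, y) = 0. Term by term,
  d/dx[x^2/9] = 2x/9
  d/dx[-y^2/64] = -y·y'/32
  d/dx[-3] = 0

The pieces without y' make up ∂F/∂x and the coefficient of y' is ∂F/∂y:
  ∂F/∂x = 2x/9,
  ∂F/∂y = -y/32.

Since d/dx[F] = ∂F/∂x + (∂F/∂y)·y' = 0, solve for y':
  (∂F/∂y)·y' = -∂F/∂x
  dy/dx = -(∂F/∂x)/(∂F/∂y) = -(2x/9)/(-y/32) = 64x/(9y)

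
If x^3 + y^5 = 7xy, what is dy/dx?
Take d/dx of both sides. Since y is implicitly a function of x, the chain rule attaches a y' = dy/dx factor whenever we differentiate through y.

Set F(x, y) = (left side) − (right side), so the curve is F = 0. Differentiating each term of F:
  d/dx[x^3] = 3x^2
  d/dx[-7xy] = -7x·y' - 7y
  d/dx[y^5] = 5y^4·y'

Collecting, the y'-free part is the partial derivative in x and the y' coefficient is the partial derivative in y:
  ∂F/∂x = 3x^2 - 7y
  ∂F/∂y = -7x + 5y^4

so d/dx[F(x, y(x))] = ∂F/∂x + (∂F/∂y)·y' = 0. Rearranging,
  dy/dx = -(∂F/∂x)/(∂F/∂y) = -(3x^2 - 7y)/(-7x + 5y^4) = (3x^2 - 7y)/(7x - 5y^4)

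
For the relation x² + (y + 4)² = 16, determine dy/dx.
Take d/dx of both sides. Since y is implicitly a function of x, the chain rule attaches a y' = dy/dx factor whenever we differentiate through y.

Set F(x, y) = (left side) − (right side), so the curve is F = 0. Differentiating each term of F:
  d/dx[x^2] = 2x
  d/dx[(y + 4)^2] = 2·y'(y + 4)
  d/dx[-16] = 0

Collecting, the y'-free part is the partial derivative in x and the y' coefficient is the partial derivative in y:
  ∂F/∂x = 2x
  ∂F/∂y = 2y + 8

so d/dx[F(x, y(x))] = ∂F/∂x + (∂F/∂y)·y' = 0. Rearranging,
  dy/dx = -(∂F/∂x)/(∂F/∂y) = -(2x)/(2y + 8) = -x/(y + 4)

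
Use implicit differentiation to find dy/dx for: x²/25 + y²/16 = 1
Apply d/dx to both sides, remembering that y depends on x. Each occurrence of y therefore brings in a y' = dy/dx via the chain rule.

With F(x, y) equal to the left-hand side minus the right, differentiate F term by term:
  d/dx[x^2/25] = 2x/25
  d/dx[y^2/16] = y·y'/8
  d/dx[-1] = 0
Adding these up, d/dx[F] = 0 becomes
  (2x/25) + (y/8)·y' = 0,
so isolating y',
  dy/dx = -(2x/25)/(y/8) = -16x/(25y)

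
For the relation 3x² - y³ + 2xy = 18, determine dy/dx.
Differentiate the relation implicitly: treat y = y(x) and apply the chain rule, so every y-derivative picks up a y' = dy/dx factor.

With everything moved to the left-hand side, differentiate term by term:
  d/dx[3x^2] = 6x
  d/dx[2xy] = 2x·y' + 2y
  d/dx[-y^3] = -3y^2·y'
  d/dx[-18] = 0

Separating the contributions that come from x directly and those that come through y:
  without y':      6x + 2y
  multiplying y':  2x - 3y^2

so (6x + 2y) + (2x - 3y^2)·y' = 0, and therefore
  dy/dx = -(6x + 2y)/(2x - 3y^2) = 2(-3x - y)/(2x - 3y^2)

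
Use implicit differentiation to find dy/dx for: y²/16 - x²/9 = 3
Apply d/dx to both sides, remembering that y depends on x. Each occurrence of y therefore brings in a y' = dy/dx via the chain rule.

With F(x, y) equal to the left-hand side minus the right, differentiate F term by term:
  d/dx[-x^2/9] = -2x/9
  d/dx[y^2/16] = y·y'/8
  d/dx[-3] = 0
Adding these up, d/dx[F] = 0 becomes
  (-2x/9) + (y/8)·y' = 0,
so isolating y',
  dy/dx = -(-2x/9)/(y/8) = 16x/(9y)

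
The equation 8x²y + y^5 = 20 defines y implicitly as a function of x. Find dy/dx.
Take d/dx of both sides. Since y is implicitly a function of x, the chain rule attaches a y' = dy/dx factor whenever we differentiate through y.

Set F(x, y) = (left side) − (right side), so the curve is F = 0. Differentiating each term of F:
  d/dx[8x^2y] = 8x^2·y' + 16xy
  d/dx[y^5] = 5y^4·y'
  d/dx[-20] = 0

Collecting, the y'-free part is the partial derivative in x and the y' coefficient is the partial derivative in y:
  ∂F/∂x = 16xy
  ∂F/∂y = 8x^2 + 5y^4

so d/dx[F(x, y(x))] = ∂F/∂x + (∂F/∂y)·y' = 0. Rearranging,
  dy/dx = -(∂F/∂x)/(∂F/∂y) = -(16xy)/(8x^2 + 5y^4) = -16xy/(8x^2 + 5y^4)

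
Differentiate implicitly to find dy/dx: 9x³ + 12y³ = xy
Apply d/dx to both sides, remembering that y depends on x. Each occurrence of y therefore brings in a y' = dy/dx via the chain rule.

With F(x, y) equal to the left-hand side minus the right, differentiate F term by term:
  d/dx[9x^3] = 27x^2
  d/dx[-xy] = -x·y' - y
  d/dx[12y^3] = 36y^2·y'
Adding these up, d/dx[F] = 0 becomes
  (27x^2 - y) + (-x + 36y^2)·y' = 0,
so isolating y',
  dy/dx = -(27x^2 - y)/(-x + 36y^2) = (27x^2 - y)/(x - 36y^2)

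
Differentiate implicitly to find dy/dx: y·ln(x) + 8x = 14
Differentiate the relation implicitly: treat y = y(x) and apply the chain rule, so every y-derivative picks up a y' = dy/dx factor.

With everything moved to the left-hand side, differentiate term by term:
  d/dx[8x] = 8
  d/dx[y·ln(x)] = y'·ln(x) + y/x
  d/dx[-14] = 0

Separating the contributions that come from x directly and those that come through y:
  without y':      8 + y/x
  multiplying y':  ln(x)

so (8 + y/x) + (ln(x))·y' = 0, and therefore
  dy/dx = -(8 + y/x)/(ln(x))
        = -((8x + y)/x)/(ln(x)) = (-8x - y)/(x·ln(x))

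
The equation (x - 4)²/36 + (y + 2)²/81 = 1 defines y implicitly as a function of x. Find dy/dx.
Differentiate the relation implicitly: treat y = y(x) and apply the chain rule, so every y-derivative picks up a y' = dy/dx factor.

With everything moved to the left-hand side, differentiate term by term:
  d/dx[(x - 4)^2/36] = x/18 - 2/9
  d/dx[(y + 2)^2/81] = 2·y'(y + 2)/81
  d/dx[-1] = 0

Separating the contributions that come from x directly and those that come through y:
  without y':      x/18 - 2/9
  multiplying y':  2y/81 + 4/81

so (x/18 - 2/9) + (2y/81 + 4/81)·y' = 0, and therefore
  dy/dx = -(x/18 - 2/9)/(2y/81 + 4/81)
        = -((x - 4)/18)/(2(y + 2)/81) = 9(4 - x)/(4(y + 2))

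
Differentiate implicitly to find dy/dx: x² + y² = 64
Differentiate the relation implicitly: treat y = y(x) and apply the chain rule, so every y-derivative picks up a y' = dy/dx factor.

With everything moved to the left-hand side, differentiate term by term:
  d/dx[x^2] = 2x
  d/dx[y^2] = 2y·y'
  d/dx[-64] = 0

Separating the contributions that come from x directly and those that come through y:
  without y':      2x
  multiplying y':  2y

so (2x) + (2y)·y' = 0, and therefore
  dy/dx = -(2x)/(2y) = -x/y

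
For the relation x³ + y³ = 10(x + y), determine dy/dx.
Differentiate both sides with respect to x, treating y as y(x). By the chain rule, any term containing y contributes a factor of y' = dy/dx when we differentiate it.

Move every term to one side and write the relation as F(x, y) = 0. Term by term,
  d/dx[x^3] = 3x^2
  d/dx[-10x] = -10
  d/dx[y^3] = 3y^2·y'
  d/dx[-10y] = -10·y'

The pieces without y' make up ∂F/∂x and the coefficient of y' is ∂F/∂y:
  ∂F/∂x = 3x^2 - 10,
  ∂F/∂y = 3y^2 - 10.

Since d/dx[F] = ∂F/∂x + (∂F/∂y)·y' = 0, solve for y':
  (∂F/∂y)·y' = -∂F/∂x
  dy/dx = -(∂F/∂x)/(∂F/∂y) = -(3x^2 - 10)/(3y^2 - 10) = (10 - 3x^2)/(3y^2 - 10)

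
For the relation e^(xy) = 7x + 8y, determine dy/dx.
Differentiate the relation implicitly: treat y = y(x) and apply the chain rule, so every y-derivative picks up a y' = dy/dx factor.

With everything moved to the left-hand side, differentiate term by term:
  d/dx[-7x] = -7
  d/dx[-8y] = -8·y'
  d/dx[e^(xy)] = (x·y' + y)·e^(xy)

Separating the contributions that come from x directly and those that come through y:
  without y':      y·e^(xy) - 7
  multiplying y':  x·e^(xy) - 8

so (y·e^(xy) - 7) + (x·e^(xy) - 8)·y' = 0, and therefore
  dy/dx = -(y·e^(xy) - 7)/(x·e^(xy) - 8) = (-y·e^(xy) + 7)/(x·e^(xy) - 8)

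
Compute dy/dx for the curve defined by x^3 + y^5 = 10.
Differentiate the relation implicitly: treat y = y(x) and apply the chain rule, so every y-derivative picks up a y' = dy/dx factor.

With everything moved to the left-hand side, differentiate term by term:
  d/dx[x^3] = 3x^2
  d/dx[y^5] = 5y^4·y'
  d/dx[-10] = 0

Separating the contributions that come from x directly and those that come through y:
  without y':      3x^2
  multiplying y':  5y^4

so (3x^2) + (5y^4)·y' = 0, and therefore
  dy/dx = -(3x^2)/(5y^4) = -3x^2/(5y^4)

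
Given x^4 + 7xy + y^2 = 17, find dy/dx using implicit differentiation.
Apply d/dx to both sides, remembering that y depends on x. Each occurrence of y therefore brings in a y' = dy/dx via the chain rule.

With F(x, y) equal to the left-hand side minus the right, differentiate F term by term:
  d/dx[x^4] = 4x^3
  d/dx[7xy] = 7x·y' + 7y
  d/dx[y^2] = 2y·y'
  d/dx[-17] = 0
Adding these up, d/dx[F] = 0 becomes
  (4x^3 + 7y) + (7x + 2y)·y' = 0,
so isolating y',
  dy/dx = -(4x^3 + 7y)/(7x + 2y) = (-4x^3 - 7y)/(7x + 2y)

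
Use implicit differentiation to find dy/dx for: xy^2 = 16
Take d/dx of both sides. Since y is implicitly a function of x, the chain rule attaches a y' = dy/dx factor whenever we differentiate through y.

Set F(x, y) = (left side) − (right side), so the curve is F = 0. Differentiating each term of F:
  d/dx[xy^2] = 2xy·y' + y^2
  d/dx[-16] = 0

Collecting, the y'-free part is the partial derivative in x and the y' coefficient is the partial derivative in y:
  ∂F/∂x = y^2
  ∂F/∂y = 2xy

so d/dx[F(x, y(x))] = ∂F/∂x + (∂F/∂y)·y' = 0. Rearranging,
  dy/dx = -(∂F/∂x)/(∂F/∂y) = -(y^2)/(2xy) = -y/(2x)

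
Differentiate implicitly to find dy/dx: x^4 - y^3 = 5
Take d/dx of both sides. Since y is implicitly a function of x, the chain rule attaches a y' = dy/dx factor whenever we differentiate through y.

Set F(x, y) = (left side) − (right side), so the curve is F = 0. Differentiating each term of F:
  d/dx[x^4] = 4x^3
  d/dx[-y^3] = -3y^2·y'
  d/dx[-5] = 0

Collecting, the y'-free part is the partial derivative in x and the y' coefficient is the partial derivative in y:
  ∂F/∂x = 4x^3
  ∂F/∂y = -3y^2

so d/dx[F(x, y(x))] = ∂F/∂x + (∂F/∂y)·y' = 0. Rearranging,
  dy/dx = -(∂F/∂x)/(∂F/∂y) = -(4x^3)/(-3y^2) = 4x^3/(3y^2)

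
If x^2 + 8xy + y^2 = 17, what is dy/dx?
Differentiate the relation implicitly: treat y = y(x) and apply the chain rule, so every y-derivative picks up a y' = dy/dx factor.

With everything moved to the left-hand side, differentiate term by term:
  d/dx[x^2] = 2x
  d/dx[8xy] = 8x·y' + 8y
  d/dx[y^2] = 2y·y'
  d/dx[-17] = 0

Separating the contributions that come from x directly and those that come through y:
  without y':      2x + 8y
  multiplying y':  8x + 2y

so (2x + 8y) + (8x + 2y)·y' = 0, and therefore
  dy/dx = -(2x + 8y)/(8x + 2y) = (-x - 4y)/(4x + y)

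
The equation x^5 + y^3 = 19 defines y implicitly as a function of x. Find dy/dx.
Apply d/dx to both sides, remembering that y depends on x. Each occurrence of y therefore brings in a y' = dy/dx via the chain rule.

With F(x, y) equal to the left-hand side minus the right, differentiate F term by term:
  d/dx[x^5] = 5x^4
  d/dx[y^3] = 3y^2·y'
  d/dx[-19] = 0
Adding these up, d/dx[F] = 0 becomes
  (5x^4) + (3y^2)·y' = 0,
so isolating y',
  dy/dx = -(5x^4)/(3y^2) = -5x^4/(3y^2)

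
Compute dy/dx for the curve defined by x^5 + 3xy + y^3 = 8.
Apply d/dx to both sides, remembering that y depends on x. Each occurrence of y therefore brings in a y' = dy/dx via the chain rule.

With F(x, y) equal to the left-hand side minus the right, differentiate F term by term:
  d/dx[x^5] = 5x^4
  d/dx[3xy] = 3x·y' + 3y
  d/dx[y^3] = 3y^2·y'
  d/dx[-8] = 0
Adding these up, d/dx[F] = 0 becomes
  (5x^4 + 3y) + (3x + 3y^2)·y' = 0,
so isolating y',
  dy/dx = -(5x^4 + 3y)/(3x + 3y^2) = (-5x^4/3 - y)/(x + y^2)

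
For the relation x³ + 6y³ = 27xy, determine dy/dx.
Differentiate both sides with respect to x, treating y as y(x). By the chain rule, any term containing y contributes a factor of y' = dy/dx when we differentiate it.

Move every term to one side and write the relation as F(x, y) = 0. Term by term,
  d/dx[x^3] = 3x^2
  d/dx[-27xy] = -27x·y' - 27y
  d/dx[6y^3] = 18y^2·y'

The pieces without y' make up ∂F/∂x and the coefficient of y' is ∂F/∂y:
  ∂F/∂x = 3x^2 - 27y,
  ∂F/∂y = -27x + 18y^2.

Since d/dx[F] = ∂F/∂x + (∂F/∂y)·y' = 0, solve for y':
  (∂F/∂y)·y' = -∂F/∂x
  dy/dx = -(∂F/∂x)/(∂F/∂y) = -(3x^2 - 27y)/(-27x + 18y^2) = (x^2 - 9y)/(3(3x - 2y^2))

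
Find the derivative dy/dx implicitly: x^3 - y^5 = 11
Differentiate both sides with respect to x, treating y as y(x). By the chain rule, any term containing y contributes a factor of y' = dy/dx when we differentiate it.

Move every term to one side and write the relation as F(x, y) = 0. Term by term,
  d/dx[x^3] = 3x^2
  d/dx[-y^5] = -5y^4·y'
  d/dx[-11] = 0

The pieces without y' make up ∂F/∂x and the coefficient of y' is ∂F/∂y:
  ∂F/∂x = 3x^2,
  ∂F/∂y = -5y^4.

Since d/dx[F] = ∂F/∂x + (∂F/∂y)·y' = 0, solve for y':
  (∂F/∂y)·y' = -∂F/∂x
  dy/dx = -(∂F/∂x)/(∂F/∂y) = -(3x^2)/(-5y^4) = 3x^2/(5y^4)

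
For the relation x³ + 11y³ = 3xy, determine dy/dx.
Differentiate both sides with respect to x, treating y as y(x). By the chain rule, any term containing y contributes a factor of y' = dy/dx when we differentiate it.

Move every term to one side and write the relation as F(x, y) = 0. Term by term,
  d/dx[x^3] = 3x^2
  d/dx[-3xy] = -3x·y' - 3y
  d/dx[11y^3] = 33y^2·y'

The pieces without y' make up ∂F/∂x and the coefficient of y' is ∂F/∂y:
  ∂F/∂x = 3x^2 - 3y,
  ∂F/∂y = -3x + 33y^2.

Since d/dx[F] = ∂F/∂x + (∂F/∂y)·y' = 0, solve for y':
  (∂F/∂y)·y' = -∂F/∂x
  dy/dx = -(∂F/∂x)/(∂F/∂y) = -(3x^2 - 3y)/(-3x + 33y^2) = (x^2 - y)/(x - 11y^2)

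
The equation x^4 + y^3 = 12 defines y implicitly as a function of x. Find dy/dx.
Apply d/dx to both sides, remembering that y depends on x. Each occurrence of y therefore brings in a y' = dy/dx via the chain rule.

With F(x, y) equal to the left-hand side minus the right, differentiate F term by term:
  d/dx[x^4] = 4x^3
  d/dx[y^3] = 3y^2·y'
  d/dx[-12] = 0
Adding these up, d/dx[F] = 0 becomes
  (4x^3) + (3y^2)·y' = 0,
so isolating y',
  dy/dx = -(4x^3)/(3y^2) = -4x^3/(3y^2)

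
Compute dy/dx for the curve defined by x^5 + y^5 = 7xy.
Apply d/dx to both sides, remembering that y depends on x. Each occurrence of y therefore brings in a y' = dy/dx via the chain rule.

With F(x, y) equal to the left-hand side minus the right, differentiate F term by term:
  d/dx[x^5] = 5x^4
  d/dx[-7xy] = -7x·y' - 7y
  d/dx[y^5] = 5y^4·y'
Adding these up, d/dx[F] = 0 becomes
  (5x^4 - 7y) + (-7x + 5y^4)·y' = 0,
so isolating y',
  dy/dx = -(5x^4 - 7y)/(-7x + 5y^4) = (5x^4 - 7y)/(7x - 5y^4)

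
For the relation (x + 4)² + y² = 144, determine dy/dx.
Differentiate the relation implicitly: treat y = y(x) and apply the chain rule, so every y-derivative picks up a y' = dy/dx factor.

With everything moved to the left-hand side, differentiate term by term:
  d/dx[y^2] = 2y·y'
  d/dx[(x + 4)^2] = 2x + 8
  d/dx[-144] = 0

Separating the contributions that come from x directly and those that come through y:
  without y':      2x + 8
  multiplying y':  2y

so (2x + 8) + (2y)·y' = 0, and therefore
  dy/dx = -(2x + 8)/(2y) = (-x - 4)/y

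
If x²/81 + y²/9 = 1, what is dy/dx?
Take d/dx of both sides. Since y is implicitly a function of x, the chain rule attaches a y' = dy/dx factor whenever we differentiate through y.

Set F(x, y) = (left side) − (right side), so the curve is F = 0. Differentiating each term of F:
  d/dx[x^2/81] = 2x/81
  d/dx[y^2/9] = 2y·y'/9
  d/dx[-1] = 0

Collecting, the y'-free part is the partial derivative in x and the y' coefficient is the partial derivative in y:
  ∂F/∂x = 2x/81
  ∂F/∂y = 2y/9

so d/dx[F(x, y(x))] = ∂F/∂x + (∂F/∂y)·y' = 0. Rearranging,
  dy/dx = -(∂F/∂x)/(∂F/∂y) = -(2x/81)/(2y/9) = -x/(9y)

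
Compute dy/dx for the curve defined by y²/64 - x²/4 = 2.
Apply d/dx to both sides, remembering that y depends on x. Each occurrence of y therefore brings in a y' = dy/dx via the chain rule.

With F(x, y) equal to the left-hand side minus the right, differentiate F term by term:
  d/dx[-x^2/4] = -x/2
  d/dx[y^2/64] = y·y'/32
  d/dx[-2] = 0
Adding these up, d/dx[F] = 0 becomes
  (-x/2) + (y/32)·y' = 0,
so isolating y',
  dy/dx = -(-x/2)/(y/32) = 16x/y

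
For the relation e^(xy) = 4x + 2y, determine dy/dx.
Take d/dx of both sides. Since y is implicitly a function of x, the chain rule attaches a y' = dy/dx factor whenever we differentiate through y.

Set F(x, y) = (left side) − (right side), so the curve is F = 0. Differentiating each term of F:
  d/dx[-4x] = -4
  d/dx[-2y] = -2·y'
  d/dx[e^(xy)] = (x·y' + y)·e^(xy)

Collecting, the y'-free part is the partial derivative in x and the y' coefficient is the partial derivative in y:
  ∂F/∂x = y·e^(xy) - 4
  ∂F/∂y = x·e^(xy) - 2

so d/dx[F(x, y(x))] = ∂F/∂x + (∂F/∂y)·y' = 0. Rearranging,
  dy/dx = -(∂F/∂x)/(∂F/∂y) = -(y·e^(xy) - 4)/(x·e^(xy) - 2) = (-y·e^(xy) + 4)/(x·e^(xy) - 2)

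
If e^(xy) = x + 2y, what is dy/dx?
Take d/dx of both sides. Since y is implicitly a function of x, the chain rule attaches a y' = dy/dx factor whenever we differentiate through y.

Set F(x, y) = (left side) − (right side), so the curve is F = 0. Differentiating each term of F:
  d/dx[-x] = -1
  d/dx[-2y] = -2·y'
  d/dx[e^(xy)] = (x·y' + y)·e^(xy)

Collecting, the y'-free part is the partial derivative in x and the y' coefficient is the partial derivative in y:
  ∂F/∂x = y·e^(xy) - 1
  ∂F/∂y = x·e^(xy) - 2

so d/dx[F(x, y(x))] = ∂F/∂x + (∂F/∂y)·y' = 0. Rearranging,
  dy/dx = -(∂F/∂x)/(∂F/∂y) = -(y·e^(xy) - 1)/(x·e^(xy) - 2) = (-y·e^(xy) + 1)/(x·e^(xy) - 2)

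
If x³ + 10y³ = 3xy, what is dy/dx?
Differentiate the relation implicitly: treat y = y(x) and apply the chain rule, so every y-derivative picks up a y' = dy/dx factor.

With everything moved to the left-hand side, differentiate term by term:
  d/dx[x^3] = 3x^2
  d/dx[-3xy] = -3x·y' - 3y
  d/dx[10y^3] = 30y^2·y'

Separating the contributions that come from x directly and those that come through y:
  without y':      3x^2 - 3y
  multiplying y':  -3x + 30y^2

so (3x^2 - 3y) + (-3x + 30y^2)·y' = 0, and therefore
  dy/dx = -(3x^2 - 3y)/(-3x + 30y^2) = (x^2 - y)/(x - 10y^2)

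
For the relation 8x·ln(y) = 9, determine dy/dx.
Differentiate the relation implicitly: treat y = y(x) and apply the chain rule, so every y-derivative picks up a y' = dy/dx factor.

With everything moved to the left-hand side, differentiate term by term:
  d/dx[8x·ln(y)] = 8x·y'/y + 8ln(y)
  d/dx[-9] = 0

Separating the contributions that come from x directly and those that come through y:
  without y':      8ln(y)
  multiplying y':  8x/y

so (8ln(y)) + (8x/y)·y' = 0, and therefore
  dy/dx = -(8ln(y))/(8x/y) = -y·ln(y)/x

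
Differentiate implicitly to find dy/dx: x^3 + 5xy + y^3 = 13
Apply d/dx to both sides, remembering that y depends on x. Each occurrence of y therefore brings in a y' = dy/dx via the chain rule.

With F(x, y) equal to the left-hand side minus the right, differentiate F term by term:
  d/dx[x^3] = 3x^2
  d/dx[5xy] = 5x·y' + 5y
  d/dx[y^3] = 3y^2·y'
  d/dx[-13] = 0
Adding these up, d/dx[F] = 0 becomes
  (3x^2 + 5y) + (5x + 3y^2)·y' = 0,
so isolating y',
  dy/dx = -(3x^2 + 5y)/(5x + 3y^2) = (-3x^2 - 5y)/(5x + 3y^2)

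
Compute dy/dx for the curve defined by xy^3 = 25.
Take d/dx of both sides. Since y is implicitly a function of x, the chain rule attaches a y' = dy/dx factor whenever we differentiate through y.

Set F(x, y) = (left side) − (right side), so the curve is F = 0. Differentiating each term of F:
  d/dx[xy^3] = 3xy^2·y' + y^3
  d/dx[-25] = 0

Collecting, the y'-free part is the partial derivative in x and the y' coefficient is the partial derivative in y:
  ∂F/∂x = y^3
  ∂F/∂y = 3xy^2

so d/dx[F(x, y(x))] = ∂F/∂x + (∂F/∂y)·y' = 0. Rearranging,
  dy/dx = -(∂F/∂x)/(∂F/∂y) = -(y^3)/(3xy^2) = -y/(3x)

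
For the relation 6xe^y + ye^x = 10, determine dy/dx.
Apply d/dx to both sides, remembering that y depends on x. Each occurrence of y therefore brings in a y' = dy/dx via the chain rule.

With F(x, y) equal to the left-hand side minus the right, differentiate F term by term:
  d/dx[6x·e^(y)] = 6x·y'·e^(y) + 6e^(y)
  d/dx[y·e^(x)] = y·e^(x) + y'·e^(x)
  d/dx[-10] = 0
Adding these up, d/dx[F] = 0 becomes
  (y·e^(x) + 6e^(y)) + (6x·e^(y) + e^(x))·y' = 0,
so isolating y',
  dy/dx = -(y·e^(x) + 6e^(y))/(6x·e^(y) + e^(x)) = (-y·e^(x) - 6e^(y))/(6x·e^(y) + e^(x))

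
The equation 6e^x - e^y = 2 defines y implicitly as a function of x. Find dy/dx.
Apply d/dx to both sides, remembering that y depends on x. Each occurrence of y therefore brings in a y' = dy/dx via the chain rule.

With F(x, y) equal to the left-hand side minus the right, differentiate F term by term:
  d/dx[6e^(x)] = 6e^(x)
  d/dx[-e^(y)] = -y'·e^(y)
  d/dx[-2] = 0
Adding these up, d/dx[F] = 0 becomes
  (6e^(x)) + (-e^(y))·y' = 0,
so isolating y',
  dy/dx = -(6e^(x))/(-e^(y)) = 6e^(x - y)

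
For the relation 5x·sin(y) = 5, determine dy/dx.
Differentiate the relation implicitly: treat y = y(x) and apply the chain rule, so every y-derivative picks up a y' = dy/dx factor.

With everything moved to the left-hand side, differentiate term by term:
  d/dx[5x·sin(y)] = 5x·y'·cos(y) + 5sin(y)
  d/dx[-5] = 0

Separating the contributions that come from x directly and those that come through y:
  without y':      5sin(y)
  multiplying y':  5x·cos(y)

so (5sin(y)) + (5x·cos(y))·y' = 0, and therefore
  dy/dx = -(5sin(y))/(5x·cos(y)) = -tan(y)/x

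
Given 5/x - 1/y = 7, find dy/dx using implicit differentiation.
Differentiate the relation implicitly: treat y = y(x) and apply the chain rule, so every y-derivative picks up a y' = dy/dx factor.

With everything moved to the left-hand side, differentiate term by term:
  d/dx[-1/y] = y'/y^2
  d/dx[5/x] = -5/x^2
  d/dx[-7] = 0

Separating the contributions that come from x directly and those that come through y:
  without y':      -5/x^2
  multiplying y':  y^(-2)

so (-5/x^2) + (y^(-2))·y' = 0, and therefore
  dy/dx = -(-5/x^2)/(y^(-2)) = 5y^2/x^2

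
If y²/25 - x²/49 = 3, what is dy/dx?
Differentiate both sides with respect to x, treating y as y(x). By the chain rule, any term containing y contributes a factor of y' = dy/dx when we differentiate it.

Move every term to one side and write the relation as F(x, y) = 0. Term by term,
  d/dx[-x^2/49] = -2x/49
  d/dx[y^2/25] = 2y·y'/25
  d/dx[-3] = 0

The pieces without y' make up ∂F/∂x and the coefficient of y' is ∂F/∂y:
  ∂F/∂x = -2x/49,
  ∂F/∂y = 2y/25.

Since d/dx[F] = ∂F/∂x + (∂F/∂y)·y' = 0, solve for y':
  (∂F/∂y)·y' = -∂F/∂x
  dy/dx = -(∂F/∂x)/(∂F/∂y) = -(-2x/49)/(2y/25) = 25x/(49y)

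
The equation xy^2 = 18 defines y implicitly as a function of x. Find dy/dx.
Apply d/dx to both sides, remembering that y depends on x. Each occurrence of y therefore brings in a y' = dy/dx via the chain rule.

With F(x, y) equal to the left-hand side minus the right, differentiate F term by term:
  d/dx[xy^2] = 2xy·y' + y^2
  d/dx[-18] = 0
Adding these up, d/dx[F] = 0 becomes
  (y^2) + (2xy)·y' = 0,
so isolating y',
  dy/dx = -(y^2)/(2xy) = -y/(2x)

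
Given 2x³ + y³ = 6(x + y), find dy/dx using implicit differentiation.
Take d/dx of both sides. Since y is implicitly a function of x, the chain rule attaches a y' = dy/dx factor whenever we differentiate through y.

Set F(x, y) = (left side) − (right side), so the curve is F = 0. Differentiating each term of F:
  d/dx[2x^3] = 6x^2
  d/dx[-6x] = -6
  d/dx[y^3] = 3y^2·y'
  d/dx[-6y] = -6·y'

Collecting, the y'-free part is the partial derivative in x and the y' coefficient is the partial derivative in y:
  ∂F/∂x = 6x^2 - 6
  ∂F/∂y = 3y^2 - 6

so d/dx[F(x, y(x))] = ∂F/∂x + (∂F/∂y)·y' = 0. Rearranging,
  dy/dx = -(∂F/∂x)/(∂F/∂y) = -(6x^2 - 6)/(3y^2 - 6) = 2(1 - x^2)/(y^2 - 2)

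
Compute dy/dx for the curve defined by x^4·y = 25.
Apply d/dx to both sides, remembering that y depends on x. Each occurrence of y therefore brings in a y' = dy/dx via the chain rule.

With F(x, y) equal to the left-hand side minus the right, differentiate F term by term:
  d/dx[x^4y] = x^4·y' + 4x^3y
  d/dx[-25] = 0
Adding these up, d/dx[F] = 0 becomes
  (4x^3y) + (x^4)·y' = 0,
so isolating y',
  dy/dx = -(4x^3y)/(x^4) = -4y/x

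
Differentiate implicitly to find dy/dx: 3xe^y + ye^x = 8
Apply d/dx to both sides, remembering that y depends on x. Each occurrence of y therefore brings in a y' = dy/dx via the chain rule.

With F(x, y) equal to the left-hand side minus the right, differentiate F term by term:
  d/dx[3x·e^(y)] = 3x·y'·e^(y) + 3e^(y)
  d/dx[y·e^(x)] = y·e^(x) + y'·e^(x)
  d/dx[-8] = 0
Adding these up, d/dx[F] = 0 becomes
  (y·e^(x) + 3e^(y)) + (3x·e^(y) + e^(x))·y' = 0,
so isolating y',
  dy/dx = -(y·e^(x) + 3e^(y))/(3x·e^(y) + e^(x)) = (-y·e^(x) - 3e^(y))/(3x·e^(y) + e^(x))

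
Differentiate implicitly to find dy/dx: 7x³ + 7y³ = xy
Take d/dx of both sides. Since y is implicitly a function of x, the chain rule attaches a y' = dy/dx factor whenever we differentiate through y.

Set F(x, y) = (left side) − (right side), so the curve is F = 0. Differentiating each term of F:
  d/dx[7x^3] = 21x^2
  d/dx[-xy] = -x·y' - y
  d/dx[7y^3] = 21y^2·y'

Collecting, the y'-free part is the partial derivative in x and the y' coefficient is the partial derivative in y:
  ∂F/∂x = 21x^2 - y
  ∂F/∂y = -x + 21y^2

so d/dx[F(x, y(x))] = ∂F/∂x + (∂F/∂y)·y' = 0. Rearranging,
  dy/dx = -(∂F/∂x)/(∂F/∂y) = -(21x^2 - y)/(-x + 21y^2) = (21x^2 - y)/(x - 21y^2)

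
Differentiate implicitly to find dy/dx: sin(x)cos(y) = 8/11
Apply d/dx to both sides, remembering that y depends on x. Each occurrence of y therefore brings in a y' = dy/dx via the chain rule.

With F(x, y) equal to the left-hand side minus the right, differentiate F term by term:
  d/dx[sin(x)·cos(y)] = -y'·sin(x)·sin(y) + cos(x)·cos(y)
  d/dx[-8/11] = 0
Adding these up, d/dx[F] = 0 becomes
  (cos(x)·cos(y)) + (-sin(x)·sin(y))·y' = 0,
so isolating y',
  dy/dx = -(cos(x)·cos(y))/(-sin(x)·sin(y)) = 1/(tan(x)·tan(y))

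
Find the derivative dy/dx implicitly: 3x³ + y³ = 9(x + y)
Apply d/dx to both sides, remembering that y depends on x. Each occurrence of y therefore brings in a y' = dy/dx via the chain rule.

With F(x, y) equal to the left-hand side minus the right, differentiate F term by term:
  d/dx[3x^3] = 9x^2
  d/dx[-9x] = -9
  d/dx[y^3] = 3y^2·y'
  d/dx[-9y] = -9·y'
Adding these up, d/dx[F] = 0 becomes
  (9x^2 - 9) + (3y^2 - 9)·y' = 0,
so isolating y',
  dy/dx = -(9x^2 - 9)/(3y^2 - 9) = 3(1 - x^2)/(y^2 - 3)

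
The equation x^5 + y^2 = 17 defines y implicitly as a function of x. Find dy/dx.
Take d/dx of both sides. Since y is implicitly a function of x, the chain rule attaches a y' = dy/dx factor whenever we differentiate through y.

Set F(x, y) = (left side) − (right side), so the curve is F = 0. Differentiating each term of F:
  d/dx[x^5] = 5x^4
  d/dx[y^2] = 2y·y'
  d/dx[-17] = 0

Collecting, the y'-free part is the partial derivative in x and the y' coefficient is the partial derivative in y:
  ∂F/∂x = 5x^4
  ∂F/∂y = 2y

so d/dx[F(x, y(x))] = ∂F/∂x + (∂F/∂y)·y' = 0. Rearranging,
  dy/dx = -(∂F/∂x)/(∂F/∂y) = -(5x^4)/(2y) = -5x^4/(2y)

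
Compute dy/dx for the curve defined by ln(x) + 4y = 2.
Take d/dx of both sides. Since y is implicitly a function of x, the chain rule attaches a y' = dy/dx factor whenever we differentiate through y.

Set F(x, y) = (left side) − (right side), so the curve is F = 0. Differentiating each term of F:
  d/dx[4y] = 4·y'
  d/dx[ln(x)] = 1/x
  d/dx[-2] = 0

Collecting, the y'-free part is the partial derivative in x and the y' coefficient is the partial derivative in y:
  ∂F/∂x = 1/x
  ∂F/∂y = 4

so d/dx[F(x, y(x))] = ∂F/∂x + (∂F/∂y)·y' = 0. Rearranging,
  dy/dx = -(∂F/∂x)/(∂F/∂y) = -(1/x)/(4) = -1/(4x)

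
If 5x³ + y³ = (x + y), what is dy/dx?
Take d/dx of both sides. Since y is implicitly a function of x, the chain rule attaches a y' = dy/dx factor whenever we differentiate through y.

Set F(x, y) = (left side) − (right side), so the curve is F = 0. Differentiating each term of F:
  d/dx[5x^3] = 15x^2
  d/dx[-x] = -1
  d/dx[y^3] = 3y^2·y'
  d/dx[-y] = -y'

Collecting, the y'-free part is the partial derivative in x and the y' coefficient is the partial derivative in y:
  ∂F/∂x = 15x^2 - 1
  ∂F/∂y = 3y^2 - 1

so d/dx[F(x, y(x))] = ∂F/∂x + (∂F/∂y)·y' = 0. Rearranging,
  dy/dx = -(∂F/∂x)/(∂F/∂y) = -(15x^2 - 1)/(3y^2 - 1) = (1 - 15x^2)/(3y^2 - 1)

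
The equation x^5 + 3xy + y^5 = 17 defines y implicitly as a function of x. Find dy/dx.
Apply d/dx to both sides, remembering that y depends on x. Each occurrence of y therefore brings in a y' = dy/dx via the chain rule.

With F(x, y) equal to the left-hand side minus the right, differentiate F term by term:
  d/dx[x^5] = 5x^4
  d/dx[3xy] = 3x·y' + 3y
  d/dx[y^5] = 5y^4·y'
  d/dx[-17] = 0
Adding these up, d/dx[F] = 0 becomes
  (5x^4 + 3y) + (3x + 5y^4)·y' = 0,
so isolating y',
  dy/dx = -(5x^4 + 3y)/(3x + 5y^4) = (-5x^4 - 3y)/(3x + 5y^4)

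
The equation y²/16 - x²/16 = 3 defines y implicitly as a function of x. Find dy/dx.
Apply d/dx to both sides, remembering that y depends on x. Each occurrence of y therefore brings in a y' = dy/dx via the chain rule.

With F(x, y) equal to the left-hand side minus the right, differentiate F term by term:
  d/dx[-x^2/16] = -x/8
  d/dx[y^2/16] = y·y'/8
  d/dx[-3] = 0
Adding these up, d/dx[F] = 0 becomes
  (-x/8) + (y/8)·y' = 0,
so isolating y',
  dy/dx = -(-x/8)/(y/8) = x/y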